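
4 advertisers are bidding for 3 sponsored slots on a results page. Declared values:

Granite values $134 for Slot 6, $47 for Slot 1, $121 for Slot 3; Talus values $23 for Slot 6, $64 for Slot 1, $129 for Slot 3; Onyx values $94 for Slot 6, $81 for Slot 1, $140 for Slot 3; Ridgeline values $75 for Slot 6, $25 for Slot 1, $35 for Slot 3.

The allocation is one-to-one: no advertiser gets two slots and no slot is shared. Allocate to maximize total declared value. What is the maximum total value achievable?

Maximum total: $344

Optimal: Granite→Slot 6 ($134), Onyx→Slot 1 ($81), Talus→Slot 3 ($129) — total 134+81+129 = $344.
Max-entry greedy (repeatedly take the single best remaining cell) gives $338, worse by 6.
Next-best assignment: Granite→Slot 6, Talus→Slot 1, Onyx→Slot 3 = $338.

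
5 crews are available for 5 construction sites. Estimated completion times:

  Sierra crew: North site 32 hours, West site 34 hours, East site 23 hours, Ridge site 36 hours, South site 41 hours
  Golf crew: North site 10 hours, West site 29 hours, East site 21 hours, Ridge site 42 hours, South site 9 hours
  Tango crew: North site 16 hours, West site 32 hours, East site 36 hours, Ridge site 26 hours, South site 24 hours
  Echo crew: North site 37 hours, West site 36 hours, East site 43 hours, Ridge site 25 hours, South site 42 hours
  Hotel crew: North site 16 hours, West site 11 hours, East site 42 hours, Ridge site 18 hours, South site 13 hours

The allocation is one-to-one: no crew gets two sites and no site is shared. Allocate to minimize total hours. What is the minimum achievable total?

Optimal: Sierra crew→East site (23 hours), Golf crew→South site (9 hours), Tango crew→North site (16 hours), Echo crew→Ridge site (25 hours), Hotel crew→West site (11 hours) — total 23+9+16+25+11 = 84 hours.
Column-greedy (each site in turn goes to its cheapest remaining crew) gives 93 hours, worse by 9.
Swapping Hotel crew↔Golf crew (Hotel crew→South site 13 hours, Golf crew→West site 29 hours) adds 22.
Every other assignment is strictly worse.

Min total: 84 hours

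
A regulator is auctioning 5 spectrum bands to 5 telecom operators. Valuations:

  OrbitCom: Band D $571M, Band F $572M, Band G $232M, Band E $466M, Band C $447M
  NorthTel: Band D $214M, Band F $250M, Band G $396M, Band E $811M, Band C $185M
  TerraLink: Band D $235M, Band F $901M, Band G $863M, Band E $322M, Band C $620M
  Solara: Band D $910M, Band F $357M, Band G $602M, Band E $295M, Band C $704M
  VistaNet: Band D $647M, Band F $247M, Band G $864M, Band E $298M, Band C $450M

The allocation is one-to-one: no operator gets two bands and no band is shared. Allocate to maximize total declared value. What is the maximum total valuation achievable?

Max total: $3933M

Optimal: OrbitCom→Band C ($447M), NorthTel→Band E ($811M), TerraLink→Band F ($901M), Solara→Band D ($910M), VistaNet→Band G ($864M) — total 447+811+901+910+864 = $3933M.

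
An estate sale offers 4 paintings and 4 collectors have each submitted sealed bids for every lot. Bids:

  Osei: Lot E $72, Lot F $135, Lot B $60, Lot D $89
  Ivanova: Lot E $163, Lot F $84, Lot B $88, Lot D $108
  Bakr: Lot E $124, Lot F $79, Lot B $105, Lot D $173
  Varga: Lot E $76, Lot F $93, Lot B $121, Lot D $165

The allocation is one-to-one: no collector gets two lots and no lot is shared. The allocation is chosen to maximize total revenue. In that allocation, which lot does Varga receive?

Varga receives Lot B.

Optimal: Osei→Lot F ($135), Ivanova→Lot E ($163), Bakr→Lot D ($173), Varga→Lot B ($121) — total 135+163+173+121 = $592.
Swapping Osei↔Bakr (Osei→Lot D $89, Bakr→Lot F $79) loses 140.
Varga's own top lot is Lot D ($165), but forcing Varga→Lot D and reassigning the rest optimally gives only $568 — worse by 24.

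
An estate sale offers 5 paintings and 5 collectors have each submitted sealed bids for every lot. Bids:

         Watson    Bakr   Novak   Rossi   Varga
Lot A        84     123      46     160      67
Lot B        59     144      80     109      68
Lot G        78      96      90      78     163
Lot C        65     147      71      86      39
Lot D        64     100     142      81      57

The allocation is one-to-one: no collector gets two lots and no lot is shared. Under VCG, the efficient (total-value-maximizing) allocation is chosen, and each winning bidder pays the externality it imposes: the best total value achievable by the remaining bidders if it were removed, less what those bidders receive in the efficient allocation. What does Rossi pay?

Efficient allocation: Watson→Lot C ($65), Bakr→Lot B ($144), Novak→Lot D ($142), Rossi→Lot A ($160), Varga→Lot G ($163); total welfare W = $674.
Rossi receives Lot A at value $160, so the others get W − 160 = $514.
Without Rossi: best allocation of the remaining 4 bidders over all 5 lots is Watson→Lot A ($84), Bakr→Lot C ($147), Novak→Lot D ($142), Varga→Lot G ($163), total $536.
VCG payment = (others' best without Rossi) − (others' welfare with Rossi) = 536 − 514 = $22.

Rossi pays $22.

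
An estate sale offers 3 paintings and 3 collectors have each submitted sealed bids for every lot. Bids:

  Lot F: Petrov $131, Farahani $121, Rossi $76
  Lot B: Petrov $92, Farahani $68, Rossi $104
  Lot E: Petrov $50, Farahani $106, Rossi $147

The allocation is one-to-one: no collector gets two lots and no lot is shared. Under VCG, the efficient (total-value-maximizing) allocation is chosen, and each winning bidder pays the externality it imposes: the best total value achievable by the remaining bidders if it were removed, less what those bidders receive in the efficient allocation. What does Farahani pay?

Efficient allocation: Petrov→Lot B ($92), Farahani→Lot F ($121), Rossi→Lot E ($147); total welfare W = $360.
Farahani receives Lot F at value $121, so the others get W − 121 = $239.
Without Farahani: best allocation of the remaining 2 bidders over all 3 lots is Petrov→Lot F ($131), Rossi→Lot E ($147), total $278.
VCG payment = (others' best without Farahani) − (others' welfare with Farahani) = 278 − 239 = $39.

Farahani pays $39.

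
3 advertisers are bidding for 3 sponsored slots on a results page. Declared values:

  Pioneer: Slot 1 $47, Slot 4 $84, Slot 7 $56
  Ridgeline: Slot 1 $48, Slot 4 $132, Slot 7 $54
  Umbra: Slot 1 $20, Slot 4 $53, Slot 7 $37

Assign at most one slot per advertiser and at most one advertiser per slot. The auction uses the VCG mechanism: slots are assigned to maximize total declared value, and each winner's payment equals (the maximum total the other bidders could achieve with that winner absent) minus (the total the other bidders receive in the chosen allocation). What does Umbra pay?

Umbra pays $9.

Efficient allocation: Pioneer→Slot 1 ($47), Ridgeline→Slot 4 ($132), Umbra→Slot 7 ($37); total welfare W = $216.
Umbra receives Slot 7 at value $37, so the others get W − 37 = $179.
Without Umbra: best allocation of the remaining 2 bidders over all 3 slots is Pioneer→Slot 7 ($56), Ridgeline→Slot 4 ($132), total $188.
VCG payment = (others' best without Umbra) − (others' welfare with Umbra) = 188 − 179 = $9.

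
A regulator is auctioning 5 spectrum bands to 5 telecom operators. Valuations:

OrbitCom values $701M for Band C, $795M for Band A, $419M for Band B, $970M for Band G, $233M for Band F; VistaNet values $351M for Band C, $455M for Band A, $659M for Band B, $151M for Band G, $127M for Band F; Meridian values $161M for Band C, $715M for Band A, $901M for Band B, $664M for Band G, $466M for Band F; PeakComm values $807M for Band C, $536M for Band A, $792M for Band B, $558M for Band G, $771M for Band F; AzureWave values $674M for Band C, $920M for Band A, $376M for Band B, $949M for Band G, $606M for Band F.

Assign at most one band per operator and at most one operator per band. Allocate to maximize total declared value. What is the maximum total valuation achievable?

Max total: $3913M

Treat this as an assignment problem: match each operator to one band.
Optimal: OrbitCom→Band G ($970M), VistaNet→Band C ($351M), Meridian→Band B ($901M), PeakComm→Band F ($771M), AzureWave→Band A ($920M) — total 970+351+901+771+920 = $3913M.
Next-best assignment: OrbitCom→Band G, VistaNet→Band B, Meridian→Band F, PeakComm→Band C, AzureWave→Band A = $3822M.
Checked against all permutations: $3913M is optimal.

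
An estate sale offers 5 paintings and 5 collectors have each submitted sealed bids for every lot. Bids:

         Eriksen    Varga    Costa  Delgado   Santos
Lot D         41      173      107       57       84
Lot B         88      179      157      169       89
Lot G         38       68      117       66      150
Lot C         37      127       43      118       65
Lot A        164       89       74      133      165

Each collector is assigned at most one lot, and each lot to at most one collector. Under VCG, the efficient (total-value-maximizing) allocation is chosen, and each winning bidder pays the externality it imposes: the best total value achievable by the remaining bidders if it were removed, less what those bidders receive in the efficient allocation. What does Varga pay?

Efficient allocation: Eriksen→Lot A ($164), Varga→Lot D ($173), Costa→Lot B ($157), Delgado→Lot C ($118), Santos→Lot G ($150); total welfare W = $762.
Varga receives Lot D at value $173, so the others get W − 173 = $589.
Without Varga: best allocation of the remaining 4 bidders over all 5 lots is Eriksen→Lot A ($164), Costa→Lot D ($107), Delgado→Lot B ($169), Santos→Lot G ($150), total $590.
VCG payment = (others' best without Varga) − (others' welfare with Varga) = 590 − 589 = $1.

Varga pays $1.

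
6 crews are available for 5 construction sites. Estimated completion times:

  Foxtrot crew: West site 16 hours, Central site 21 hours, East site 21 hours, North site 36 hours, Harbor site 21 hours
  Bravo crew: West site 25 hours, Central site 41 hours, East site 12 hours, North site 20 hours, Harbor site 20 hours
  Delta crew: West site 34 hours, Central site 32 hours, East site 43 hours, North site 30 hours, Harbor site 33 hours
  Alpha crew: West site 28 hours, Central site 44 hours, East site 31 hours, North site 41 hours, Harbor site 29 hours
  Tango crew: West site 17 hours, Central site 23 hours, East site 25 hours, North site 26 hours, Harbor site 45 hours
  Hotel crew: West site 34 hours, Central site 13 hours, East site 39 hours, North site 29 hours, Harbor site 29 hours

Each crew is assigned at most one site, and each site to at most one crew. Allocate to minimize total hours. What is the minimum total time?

Optimal: Tango crew→West site (17 hours), Hotel crew→Central site (13 hours), Bravo crew→East site (12 hours), Delta crew→North site (30 hours), Foxtrot crew→Harbor site (21 hours) — total 17+13+12+30+21 = 93 hours.
Min-entry greedy (repeatedly take the single cheapest remaining cell) gives 96 hours, worse by 3.

Minimum total: 93 hours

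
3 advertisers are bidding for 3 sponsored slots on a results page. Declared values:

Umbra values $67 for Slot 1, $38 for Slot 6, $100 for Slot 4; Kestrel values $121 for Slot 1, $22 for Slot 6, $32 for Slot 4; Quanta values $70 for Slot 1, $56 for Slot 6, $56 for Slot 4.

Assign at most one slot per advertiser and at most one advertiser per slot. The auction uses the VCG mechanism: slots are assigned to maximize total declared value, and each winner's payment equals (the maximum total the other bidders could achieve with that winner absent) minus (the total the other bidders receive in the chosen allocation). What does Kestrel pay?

Efficient allocation: Umbra→Slot 4 ($100), Kestrel→Slot 1 ($121), Quanta→Slot 6 ($56); total welfare W = $277.
Kestrel receives Slot 1 at value $121, so the others get W − 121 = $156.
Without Kestrel: best allocation of the remaining 2 bidders over all 3 slots is Umbra→Slot 4 ($100), Quanta→Slot 1 ($70), total $170.
VCG payment = (others' best without Kestrel) − (others' welfare with Kestrel) = 170 − 156 = $14.

Kestrel pays $14.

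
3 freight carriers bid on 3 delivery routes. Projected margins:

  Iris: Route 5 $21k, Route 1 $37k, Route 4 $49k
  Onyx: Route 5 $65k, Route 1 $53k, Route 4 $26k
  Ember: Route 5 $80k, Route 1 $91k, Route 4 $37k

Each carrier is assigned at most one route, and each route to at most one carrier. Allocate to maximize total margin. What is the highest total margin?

Max total: $205k

Treat this as an assignment problem: match each carrier to one route.
Optimal: Iris→Route 4 ($49k), Onyx→Route 5 ($65k), Ember→Route 1 ($91k) — total 49+65+91 = $205k.
Column-greedy (each route in turn goes to its best remaining carrier) gives $182k, worse by 23.
Every other assignment is strictly worse.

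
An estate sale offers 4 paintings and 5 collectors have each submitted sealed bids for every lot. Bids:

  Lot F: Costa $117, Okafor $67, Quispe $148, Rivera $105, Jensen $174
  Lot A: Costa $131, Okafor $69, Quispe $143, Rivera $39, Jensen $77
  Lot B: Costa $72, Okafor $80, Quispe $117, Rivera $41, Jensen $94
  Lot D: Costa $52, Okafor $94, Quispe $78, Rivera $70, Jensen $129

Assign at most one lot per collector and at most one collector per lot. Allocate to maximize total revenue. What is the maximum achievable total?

Optimal: Jensen→Lot F ($174), Costa→Lot A ($131), Quispe→Lot B ($117), Okafor→Lot D ($94) — total 174+131+117+94 = $516.
Row-greedy (each collector in turn takes its best remaining lot) gives $414, worse by 102.
Next-best assignment: Jensen→Lot F, Costa→Lot A, Quispe→Lot B, Rivera→Lot D = $492.
No other one-to-one assignment exceeds $516.

Maximum total: $516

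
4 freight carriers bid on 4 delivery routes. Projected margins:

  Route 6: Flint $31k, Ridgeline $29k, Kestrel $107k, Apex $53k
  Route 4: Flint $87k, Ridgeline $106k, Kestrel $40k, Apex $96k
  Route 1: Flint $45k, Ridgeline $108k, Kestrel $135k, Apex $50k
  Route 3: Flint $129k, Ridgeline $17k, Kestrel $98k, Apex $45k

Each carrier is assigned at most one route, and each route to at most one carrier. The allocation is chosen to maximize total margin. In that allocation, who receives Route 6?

Kestrel receives Route 6.

Optimal: Flint→Route 3 ($129k), Ridgeline→Route 1 ($108k), Kestrel→Route 6 ($107k), Apex→Route 4 ($96k) — total 129+108+107+96 = $440k.
Max-entry greedy (repeatedly take the single best remaining cell) gives $423k, worse by 17.
Kestrel's own top route is Route 1 ($135k), but forcing Kestrel→Route 1 and reassigning the rest optimally gives only $423k — worse by 17.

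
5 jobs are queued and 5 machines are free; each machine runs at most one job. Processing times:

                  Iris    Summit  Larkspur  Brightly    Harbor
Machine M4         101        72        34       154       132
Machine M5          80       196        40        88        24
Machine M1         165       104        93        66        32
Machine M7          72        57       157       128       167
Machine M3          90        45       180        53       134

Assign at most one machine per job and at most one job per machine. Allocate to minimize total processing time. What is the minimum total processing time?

Optimal: Iris→Machine M7 (72 min), Summit→Machine M3 (45 min), Larkspur→Machine M4 (34 min), Brightly→Machine M1 (66 min), Harbor→Machine M5 (24 min) — total 72+45+34+66+24 = 241 min.

Minimum total: 241 min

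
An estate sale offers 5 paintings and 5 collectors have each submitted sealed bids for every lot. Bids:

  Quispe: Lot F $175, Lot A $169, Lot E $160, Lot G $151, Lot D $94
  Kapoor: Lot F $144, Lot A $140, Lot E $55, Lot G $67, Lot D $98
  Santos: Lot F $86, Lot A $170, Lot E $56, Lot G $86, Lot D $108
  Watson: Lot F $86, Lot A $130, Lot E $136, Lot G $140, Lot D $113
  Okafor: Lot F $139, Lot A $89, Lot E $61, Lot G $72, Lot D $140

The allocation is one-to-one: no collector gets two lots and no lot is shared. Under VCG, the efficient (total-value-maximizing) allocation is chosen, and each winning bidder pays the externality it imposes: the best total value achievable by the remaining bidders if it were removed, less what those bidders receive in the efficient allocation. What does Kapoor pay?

Efficient allocation: Quispe→Lot E ($160), Kapoor→Lot F ($144), Santos→Lot A ($170), Watson→Lot G ($140), Okafor→Lot D ($140); total welfare W = $754.
Kapoor receives Lot F at value $144, so the others get W − 144 = $610.
Without Kapoor: best allocation of the remaining 4 bidders over all 5 lots is Quispe→Lot F ($175), Santos→Lot A ($170), Watson→Lot G ($140), Okafor→Lot D ($140), total $625.
VCG payment = (others' best without Kapoor) − (others' welfare with Kapoor) = 625 − 610 = $15.

Kapoor pays $15.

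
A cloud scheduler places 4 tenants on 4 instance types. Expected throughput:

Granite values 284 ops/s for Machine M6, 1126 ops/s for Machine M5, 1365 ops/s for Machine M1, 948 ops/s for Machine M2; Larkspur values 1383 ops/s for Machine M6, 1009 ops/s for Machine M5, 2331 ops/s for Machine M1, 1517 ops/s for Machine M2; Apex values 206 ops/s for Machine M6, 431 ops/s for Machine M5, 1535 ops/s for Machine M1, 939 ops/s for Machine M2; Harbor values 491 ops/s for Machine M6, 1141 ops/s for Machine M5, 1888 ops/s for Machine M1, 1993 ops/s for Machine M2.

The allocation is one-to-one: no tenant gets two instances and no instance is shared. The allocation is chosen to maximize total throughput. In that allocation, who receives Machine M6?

Optimal: Granite→Machine M5 (1126 ops/s), Larkspur→Machine M6 (1383 ops/s), Apex→Machine M1 (1535 ops/s), Harbor→Machine M2 (1993 ops/s) — total 1126+1383+1535+1993 = 6037 ops/s.
Column-greedy (each instance in turn goes to its best remaining tenant) gives 5007 ops/s, worse by 1030.
Larkspur's own top instance is Machine M1 (2331 ops/s), but forcing Larkspur→Machine M1 and reassigning the rest optimally gives only 5656 ops/s — worse by 381.

Larkspur receives Machine M6.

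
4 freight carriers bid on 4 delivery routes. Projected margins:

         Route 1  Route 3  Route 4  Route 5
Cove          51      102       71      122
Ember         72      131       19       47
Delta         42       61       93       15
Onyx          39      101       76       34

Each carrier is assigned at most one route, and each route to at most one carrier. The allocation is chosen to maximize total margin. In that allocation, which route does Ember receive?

This is the linear assignment problem.
Optimal: Cove→Route 5 ($122k), Ember→Route 1 ($72k), Delta→Route 4 ($93k), Onyx→Route 3 ($101k) — total 122+72+93+101 = $388k.
Row-greedy (each carrier in turn takes its best remaining route) gives $385k, worse by 3.
Next-best assignment: Cove→Route 5, Ember→Route 3, Delta→Route 4, Onyx→Route 1 = $385k.
Swapping Onyx↔Delta (Onyx→Route 4 $76k, Delta→Route 3 $61k) loses 57.
Ember's own top route is Route 3 ($131k), but forcing Ember→Route 3 and reassigning the rest optimally gives only $385k — worse by 3.

Ember receives Route 1.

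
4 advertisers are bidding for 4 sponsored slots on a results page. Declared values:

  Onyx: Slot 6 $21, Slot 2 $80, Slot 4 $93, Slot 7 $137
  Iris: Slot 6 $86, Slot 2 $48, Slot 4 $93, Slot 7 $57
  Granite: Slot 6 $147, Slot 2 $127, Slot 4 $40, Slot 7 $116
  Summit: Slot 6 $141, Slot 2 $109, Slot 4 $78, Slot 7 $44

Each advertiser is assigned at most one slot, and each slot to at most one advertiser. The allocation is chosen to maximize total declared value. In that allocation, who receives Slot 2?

Granite receives Slot 2.

This is the linear assignment problem.
Optimal: Onyx→Slot 7 ($137), Iris→Slot 4 ($93), Granite→Slot 2 ($127), Summit→Slot 6 ($141) — total 137+93+127+141 = $498.
Max-entry greedy (repeatedly take the single best remaining cell) gives $486, worse by 12.
Granite's own top slot is Slot 6 ($147), but forcing Granite→Slot 6 and reassigning the rest optimally gives only $486 — worse by 12.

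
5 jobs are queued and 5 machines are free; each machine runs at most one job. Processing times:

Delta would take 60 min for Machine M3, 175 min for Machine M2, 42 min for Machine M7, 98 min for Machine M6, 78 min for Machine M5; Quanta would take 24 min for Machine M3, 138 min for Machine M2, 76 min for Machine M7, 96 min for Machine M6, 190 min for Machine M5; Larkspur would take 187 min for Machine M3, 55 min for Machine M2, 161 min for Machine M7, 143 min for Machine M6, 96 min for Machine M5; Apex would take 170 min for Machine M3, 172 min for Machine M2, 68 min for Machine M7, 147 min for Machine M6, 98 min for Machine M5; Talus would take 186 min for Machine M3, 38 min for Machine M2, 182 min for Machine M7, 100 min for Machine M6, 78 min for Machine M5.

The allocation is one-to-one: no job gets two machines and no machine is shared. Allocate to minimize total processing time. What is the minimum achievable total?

This is the linear assignment problem.
Optimal: Delta→Machine M7 (42 min), Quanta→Machine M3 (24 min), Larkspur→Machine M2 (55 min), Apex→Machine M5 (98 min), Talus→Machine M6 (100 min) — total 42+24+55+98+100 = 319 min.
Column-greedy (each machine in turn goes to its cheapest remaining job) gives 345 min, worse by 26.
Swapping Delta↔Talus (Delta→Machine M6 98 min, Talus→Machine M7 182 min) adds 138.

Min total: 319 min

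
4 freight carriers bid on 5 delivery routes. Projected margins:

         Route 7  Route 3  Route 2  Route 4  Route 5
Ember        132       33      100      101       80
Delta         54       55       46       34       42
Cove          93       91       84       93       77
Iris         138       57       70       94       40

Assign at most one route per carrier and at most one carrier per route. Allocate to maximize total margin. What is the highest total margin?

Optimal: Ember→Route 2 ($100k), Delta→Route 3 ($55k), Cove→Route 4 ($93k), Iris→Route 7 ($138k) — total 100+55+93+138 = $386k.
Row-greedy (each carrier in turn takes its best remaining route) gives $350k, worse by 36.

Max total: $386k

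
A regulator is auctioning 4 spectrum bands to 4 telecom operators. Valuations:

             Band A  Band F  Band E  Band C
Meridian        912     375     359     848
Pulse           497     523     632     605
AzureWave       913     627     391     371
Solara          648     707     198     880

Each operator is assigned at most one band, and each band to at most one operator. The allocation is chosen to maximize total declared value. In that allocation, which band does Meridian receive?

Meridian receives Band C.

Optimal: Meridian→Band C ($848M), Pulse→Band E ($632M), AzureWave→Band A ($913M), Solara→Band F ($707M) — total 848+632+913+707 = $3100M.
Max-entry greedy (repeatedly take the single best remaining cell) gives $2800M, worse by 300.
Every other assignment is strictly worse.
Meridian's own top band is Band A ($912M), but forcing Meridian→Band A and reassigning the rest optimally gives only $3051M — worse by 49.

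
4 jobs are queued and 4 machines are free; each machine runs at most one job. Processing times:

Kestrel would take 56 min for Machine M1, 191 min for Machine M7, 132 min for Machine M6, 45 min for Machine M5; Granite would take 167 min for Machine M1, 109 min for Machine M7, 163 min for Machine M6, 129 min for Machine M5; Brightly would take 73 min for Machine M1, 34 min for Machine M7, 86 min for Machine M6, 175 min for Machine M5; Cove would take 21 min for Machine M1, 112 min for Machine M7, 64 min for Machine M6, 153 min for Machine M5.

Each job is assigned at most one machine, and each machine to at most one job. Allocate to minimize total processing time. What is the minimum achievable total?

Minimum total: 261 min

This is the linear assignment problem.
Optimal: Kestrel→Machine M5 (45 min), Granite→Machine M7 (109 min), Brightly→Machine M6 (86 min), Cove→Machine M1 (21 min) — total 45+109+86+21 = 261 min.
Row-greedy (each job in turn takes its cheapest remaining machine) gives 291 min, worse by 30.
Every other assignment is strictly worse.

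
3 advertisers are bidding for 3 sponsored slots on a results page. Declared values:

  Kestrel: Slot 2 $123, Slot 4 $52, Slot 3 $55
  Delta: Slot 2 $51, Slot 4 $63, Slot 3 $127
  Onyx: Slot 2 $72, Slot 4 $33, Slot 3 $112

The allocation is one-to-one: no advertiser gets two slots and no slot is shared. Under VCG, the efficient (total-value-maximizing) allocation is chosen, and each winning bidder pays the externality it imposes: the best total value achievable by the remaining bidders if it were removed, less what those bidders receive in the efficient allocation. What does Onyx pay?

Efficient allocation: Kestrel→Slot 2 ($123), Delta→Slot 4 ($63), Onyx→Slot 3 ($112); total welfare W = $298.
Onyx receives Slot 3 at value $112, so the others get W − 112 = $186.
Without Onyx: best allocation of the remaining 2 bidders over all 3 slots is Kestrel→Slot 2 ($123), Delta→Slot 3 ($127), total $250.
VCG payment = (others' best without Onyx) − (others' welfare with Onyx) = 250 − 186 = $64.

Onyx pays $64.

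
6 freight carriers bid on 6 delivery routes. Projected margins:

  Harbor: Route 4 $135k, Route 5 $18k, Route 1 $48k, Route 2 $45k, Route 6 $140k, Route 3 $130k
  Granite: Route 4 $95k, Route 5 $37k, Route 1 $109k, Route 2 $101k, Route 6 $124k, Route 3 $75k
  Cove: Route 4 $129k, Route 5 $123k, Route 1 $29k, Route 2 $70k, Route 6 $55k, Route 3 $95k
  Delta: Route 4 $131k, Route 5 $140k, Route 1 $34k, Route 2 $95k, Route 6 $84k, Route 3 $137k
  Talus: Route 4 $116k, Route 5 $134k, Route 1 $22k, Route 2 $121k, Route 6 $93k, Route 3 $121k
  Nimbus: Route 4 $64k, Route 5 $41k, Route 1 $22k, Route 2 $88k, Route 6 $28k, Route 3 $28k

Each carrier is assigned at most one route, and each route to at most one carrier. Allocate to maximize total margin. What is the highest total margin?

Optimal: Harbor→Route 6 ($140k), Granite→Route 1 ($109k), Cove→Route 4 ($129k), Delta→Route 3 ($137k), Talus→Route 5 ($134k), Nimbus→Route 2 ($88k) — total 140+109+129+137+134+88 = $737k.
Column-greedy (each route in turn goes to its best remaining carrier) gives $588k, worse by 149.
Next-best assignment: Harbor→Route 6, Granite→Route 1, Cove→Route 4, Delta→Route 5, Talus→Route 3, Nimbus→Route 2 = $727k.
Swapping Harbor↔Delta (Harbor→Route 3 $130k, Delta→Route 6 $84k) loses 63.
Checked against all permutations: $737k is optimal.

Maximum total: $737k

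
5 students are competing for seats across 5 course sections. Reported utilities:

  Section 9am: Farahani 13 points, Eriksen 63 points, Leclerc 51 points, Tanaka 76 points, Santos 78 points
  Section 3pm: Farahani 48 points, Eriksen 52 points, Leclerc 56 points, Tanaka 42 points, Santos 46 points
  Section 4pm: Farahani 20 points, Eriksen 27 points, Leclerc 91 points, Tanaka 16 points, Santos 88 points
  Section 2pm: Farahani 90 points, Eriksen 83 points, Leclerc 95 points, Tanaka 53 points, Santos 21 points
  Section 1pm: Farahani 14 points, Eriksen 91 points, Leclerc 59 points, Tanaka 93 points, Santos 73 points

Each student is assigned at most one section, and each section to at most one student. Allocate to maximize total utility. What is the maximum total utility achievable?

Optimal: Farahani→Section 2pm (90 points), Eriksen→Section 3pm (52 points), Leclerc→Section 4pm (91 points), Tanaka→Section 1pm (93 points), Santos→Section 9am (78 points) — total 90+52+91+93+78 = 404 points.
No other one-to-one assignment exceeds 404 points.

Max total: 404 points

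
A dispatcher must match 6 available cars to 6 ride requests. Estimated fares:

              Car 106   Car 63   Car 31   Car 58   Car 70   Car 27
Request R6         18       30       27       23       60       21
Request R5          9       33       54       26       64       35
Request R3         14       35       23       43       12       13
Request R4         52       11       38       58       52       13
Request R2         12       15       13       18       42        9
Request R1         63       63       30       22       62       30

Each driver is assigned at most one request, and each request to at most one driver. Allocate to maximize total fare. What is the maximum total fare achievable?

Max total: $281

Optimal: Car 106→Request R4 ($52), Car 63→Request R1 ($63), Car 31→Request R5 ($54), Car 58→Request R3 ($43), Car 70→Request R6 ($60), Car 27→Request R2 ($9) — total 52+63+54+43+60+9 = $281.
Row-greedy (each driver in turn takes its best remaining request) gives $279, worse by 2.
Next-best assignment: Car 106→Request R1, Car 63→Request R3, Car 31→Request R5, Car 58→Request R4, Car 70→Request R6, Car 27→Request R2 = $279.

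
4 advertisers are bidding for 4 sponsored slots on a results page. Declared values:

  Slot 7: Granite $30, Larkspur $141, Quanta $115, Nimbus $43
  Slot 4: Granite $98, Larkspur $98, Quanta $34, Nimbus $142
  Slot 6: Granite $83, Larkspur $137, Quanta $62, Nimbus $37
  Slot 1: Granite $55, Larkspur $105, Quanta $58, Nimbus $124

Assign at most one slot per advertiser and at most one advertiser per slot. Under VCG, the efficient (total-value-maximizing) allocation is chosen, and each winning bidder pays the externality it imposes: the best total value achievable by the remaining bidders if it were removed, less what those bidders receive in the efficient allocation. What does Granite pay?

Efficient allocation: Granite→Slot 4 ($98), Larkspur→Slot 6 ($137), Quanta→Slot 7 ($115), Nimbus→Slot 1 ($124); total welfare W = $474.
Granite receives Slot 4 at value $98, so the others get W − 98 = $376.
Without Granite: best allocation of the remaining 3 bidders over all 4 slots is Larkspur→Slot 6 ($137), Quanta→Slot 7 ($115), Nimbus→Slot 4 ($142), total $394.
VCG payment = (others' best without Granite) − (others' welfare with Granite) = 394 − 376 = $18.

Granite pays $18.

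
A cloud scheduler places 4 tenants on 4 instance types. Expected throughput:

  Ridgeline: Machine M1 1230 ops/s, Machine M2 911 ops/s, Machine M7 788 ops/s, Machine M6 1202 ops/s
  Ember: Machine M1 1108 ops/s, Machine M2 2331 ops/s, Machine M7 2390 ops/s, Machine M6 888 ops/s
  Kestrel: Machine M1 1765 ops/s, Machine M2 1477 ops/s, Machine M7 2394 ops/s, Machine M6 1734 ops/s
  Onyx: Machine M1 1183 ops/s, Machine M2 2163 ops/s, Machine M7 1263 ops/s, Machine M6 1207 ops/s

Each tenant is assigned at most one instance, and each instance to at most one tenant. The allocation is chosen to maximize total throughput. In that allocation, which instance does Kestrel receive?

Kestrel receives Machine M1.

Optimal: Ridgeline→Machine M6 (1202 ops/s), Ember→Machine M7 (2390 ops/s), Kestrel→Machine M1 (1765 ops/s), Onyx→Machine M2 (2163 ops/s) — total 1202+2390+1765+2163 = 7520 ops/s.
Max-entry greedy (repeatedly take the single best remaining cell) gives 7162 ops/s, worse by 358.
Next-best assignment: Ridgeline→Machine M1, Ember→Machine M7, Kestrel→Machine M6, Onyx→Machine M2 = 7517 ops/s.
Swapping Onyx↔Kestrel (Onyx→Machine M1 1183 ops/s, Kestrel→Machine M2 1477 ops/s) loses 1268.
Kestrel's own top instance is Machine M7 (2394 ops/s), but forcing Kestrel→Machine M7 and reassigning the rest optimally gives only 7162 ops/s — worse by 358.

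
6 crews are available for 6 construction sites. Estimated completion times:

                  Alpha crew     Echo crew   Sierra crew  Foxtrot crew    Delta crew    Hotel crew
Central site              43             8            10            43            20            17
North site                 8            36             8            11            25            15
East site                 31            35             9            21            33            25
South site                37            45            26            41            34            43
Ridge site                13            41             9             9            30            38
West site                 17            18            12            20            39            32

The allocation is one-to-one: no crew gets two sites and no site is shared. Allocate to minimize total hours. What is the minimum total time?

Minimum total: 92 hours

Optimal: Alpha crew→West site (17 hours), Echo crew→Central site (8 hours), Sierra crew→East site (9 hours), Foxtrot crew→Ridge site (9 hours), Delta crew→South site (34 hours), Hotel crew→North site (15 hours) — total 17+8+9+9+34+15 = 92 hours.
Column-greedy (each site in turn goes to its cheapest remaining crew) gives 100 hours, worse by 8.
Next-best assignment: Alpha crew→North site, Echo crew→West site, Sierra crew→East site, Foxtrot crew→Ridge site, Delta crew→South site, Hotel crew→Central site = 95 hours.
Swapping Echo crew↔Foxtrot crew (Echo crew→Ridge site 41 hours, Foxtrot crew→Central site 43 hours) adds 67.
No other one-to-one assignment undercuts 92 hours.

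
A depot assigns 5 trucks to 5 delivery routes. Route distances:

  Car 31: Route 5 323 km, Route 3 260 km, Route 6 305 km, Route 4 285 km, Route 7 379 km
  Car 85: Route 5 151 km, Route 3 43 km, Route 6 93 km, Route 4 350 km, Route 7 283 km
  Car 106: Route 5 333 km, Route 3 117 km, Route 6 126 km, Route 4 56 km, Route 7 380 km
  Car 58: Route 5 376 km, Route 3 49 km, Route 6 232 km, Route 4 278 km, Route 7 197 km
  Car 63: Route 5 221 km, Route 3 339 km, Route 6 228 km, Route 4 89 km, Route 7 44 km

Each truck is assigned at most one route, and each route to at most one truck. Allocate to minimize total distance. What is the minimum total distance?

Minimum total: 565 km

Optimal: Car 31→Route 5 (323 km), Car 85→Route 6 (93 km), Car 106→Route 4 (56 km), Car 58→Route 3 (49 km), Car 63→Route 7 (44 km) — total 323+93+56+49+44 = 565 km.
Next-best assignment: Car 31→Route 6, Car 85→Route 5, Car 106→Route 4, Car 58→Route 3, Car 63→Route 7 = 605 km.
Swapping Car 58↔Car 85 (Car 58→Route 6 232 km, Car 85→Route 3 43 km) adds 133.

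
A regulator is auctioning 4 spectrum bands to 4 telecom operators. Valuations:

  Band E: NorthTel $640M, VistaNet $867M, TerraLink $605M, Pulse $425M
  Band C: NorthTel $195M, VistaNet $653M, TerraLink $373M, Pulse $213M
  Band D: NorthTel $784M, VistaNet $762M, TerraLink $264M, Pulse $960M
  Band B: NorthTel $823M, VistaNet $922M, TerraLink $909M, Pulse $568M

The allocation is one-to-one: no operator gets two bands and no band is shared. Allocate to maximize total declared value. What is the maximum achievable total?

Maximum total: $3162M

Optimal: NorthTel→Band E ($640M), VistaNet→Band C ($653M), TerraLink→Band B ($909M), Pulse→Band D ($960M) — total 640+653+909+960 = $3162M.
Row-greedy (each operator in turn takes its best remaining band) gives $3023M, worse by 139.
Next-best assignment: NorthTel→Band B, VistaNet→Band C, TerraLink→Band E, Pulse→Band D = $3041M.
Swapping VistaNet↔Pulse (VistaNet→Band D $762M, Pulse→Band C $213M) loses 638.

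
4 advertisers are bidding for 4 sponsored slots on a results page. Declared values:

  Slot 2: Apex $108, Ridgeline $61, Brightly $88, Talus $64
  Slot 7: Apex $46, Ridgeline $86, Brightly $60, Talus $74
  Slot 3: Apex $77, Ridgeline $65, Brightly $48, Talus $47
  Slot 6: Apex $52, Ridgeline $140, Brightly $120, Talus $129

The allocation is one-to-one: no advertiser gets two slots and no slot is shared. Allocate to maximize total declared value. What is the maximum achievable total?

Optimal: Apex→Slot 3 ($77), Ridgeline→Slot 7 ($86), Brightly→Slot 2 ($88), Talus→Slot 6 ($129) — total 77+86+88+129 = $380.
Row-greedy (each advertiser in turn takes its best remaining slot) gives $355, worse by 25.
No other one-to-one assignment exceeds $380.

Max total: $380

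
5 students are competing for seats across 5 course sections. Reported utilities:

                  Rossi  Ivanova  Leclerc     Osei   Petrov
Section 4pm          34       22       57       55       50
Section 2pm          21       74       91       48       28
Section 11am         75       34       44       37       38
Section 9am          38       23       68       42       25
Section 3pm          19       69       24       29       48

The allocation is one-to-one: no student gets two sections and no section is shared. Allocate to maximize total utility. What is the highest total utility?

Max total: 327 points

This is the linear assignment problem.
Optimal: Rossi→Section 11am (75 points), Ivanova→Section 3pm (69 points), Leclerc→Section 2pm (91 points), Osei→Section 9am (42 points), Petrov→Section 4pm (50 points) — total 75+69+91+42+50 = 327 points.
Row-greedy (each student in turn takes its best remaining section) gives 320 points, worse by 7.
Swapping Rossi↔Petrov (Rossi→Section 4pm 34 points, Petrov→Section 11am 38 points) loses 53.
Every other assignment is strictly worse.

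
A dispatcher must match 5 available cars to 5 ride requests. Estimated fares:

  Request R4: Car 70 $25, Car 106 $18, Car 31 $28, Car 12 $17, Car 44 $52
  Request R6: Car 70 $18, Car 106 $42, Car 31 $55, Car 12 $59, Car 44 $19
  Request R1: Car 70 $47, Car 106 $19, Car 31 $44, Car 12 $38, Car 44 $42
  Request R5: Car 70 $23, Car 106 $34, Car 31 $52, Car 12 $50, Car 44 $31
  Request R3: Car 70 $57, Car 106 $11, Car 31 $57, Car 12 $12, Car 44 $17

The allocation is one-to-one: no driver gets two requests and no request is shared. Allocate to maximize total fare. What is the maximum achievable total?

Optimal: Car 70→Request R1 ($47), Car 106→Request R5 ($34), Car 31→Request R3 ($57), Car 12→Request R6 ($59), Car 44→Request R4 ($52) — total 47+34+57+59+52 = $249.
Row-greedy (each driver in turn takes its best remaining request) gives $241, worse by 8.
Checked against all permutations: $249 is optimal.

Maximum total: $249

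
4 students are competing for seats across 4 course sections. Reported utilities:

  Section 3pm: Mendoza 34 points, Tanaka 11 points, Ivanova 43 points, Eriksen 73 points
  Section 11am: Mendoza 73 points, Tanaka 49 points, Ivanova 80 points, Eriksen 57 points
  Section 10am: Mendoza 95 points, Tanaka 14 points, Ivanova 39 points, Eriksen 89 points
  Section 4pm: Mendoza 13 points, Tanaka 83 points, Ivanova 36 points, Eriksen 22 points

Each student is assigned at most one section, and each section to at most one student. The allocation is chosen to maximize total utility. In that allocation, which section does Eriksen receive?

Eriksen receives Section 3pm.

This is a one-to-one assignment (maximum-weight bipartite matching).
Optimal: Mendoza→Section 10am (95 points), Tanaka→Section 4pm (83 points), Ivanova→Section 11am (80 points), Eriksen→Section 3pm (73 points) — total 95+83+80+73 = 331 points.
Swapping Mendoza↔Tanaka (Mendoza→Section 4pm 13 points, Tanaka→Section 10am 14 points) loses 151.
No other one-to-one assignment exceeds 331 points.
Eriksen's own top section is Section 10am (89 points), but forcing Eriksen→Section 10am and reassigning the rest optimally gives only 288 points — worse by 43.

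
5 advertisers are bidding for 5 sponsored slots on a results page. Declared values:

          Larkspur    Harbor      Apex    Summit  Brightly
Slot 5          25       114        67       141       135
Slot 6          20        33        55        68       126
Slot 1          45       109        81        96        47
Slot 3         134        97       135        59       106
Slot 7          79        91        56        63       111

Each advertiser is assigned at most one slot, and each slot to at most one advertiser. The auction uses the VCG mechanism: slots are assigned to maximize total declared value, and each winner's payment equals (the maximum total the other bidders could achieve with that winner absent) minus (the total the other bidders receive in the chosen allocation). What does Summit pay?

Summit pays $9.

Efficient allocation: Larkspur→Slot 7 ($79), Harbor→Slot 1 ($109), Apex→Slot 3 ($135), Summit→Slot 5 ($141), Brightly→Slot 6 ($126); total welfare W = $590.
Summit receives Slot 5 at value $141, so the others get W − 141 = $449.
Without Summit: best allocation of the remaining 4 bidders over all 5 slots is Larkspur→Slot 7 ($79), Harbor→Slot 1 ($109), Apex→Slot 3 ($135), Brightly→Slot 5 ($135), total $458.
VCG payment = (others' best without Summit) − (others' welfare with Summit) = 458 − 449 = $9.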